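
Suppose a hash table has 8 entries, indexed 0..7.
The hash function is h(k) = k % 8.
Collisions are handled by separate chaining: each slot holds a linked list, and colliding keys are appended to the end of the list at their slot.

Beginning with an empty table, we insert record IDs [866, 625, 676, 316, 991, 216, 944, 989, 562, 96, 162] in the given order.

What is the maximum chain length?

3

866 → bucket 2
625 → bucket 1
676 → bucket 4
316 → bucket 4 (collision)
991 → bucket 7
216 → bucket 0
944 → bucket 0 (collision)
989 → bucket 5
562 → bucket 2 (collision)
96 → bucket 0 (collision)
162 → bucket 2 (collision)
Final buckets:
0: 216 -> 944 -> 96
1: 625
2: 866 -> 562 -> 162
3: ∅
4: 676 -> 316
5: 989
6: ∅
7: 991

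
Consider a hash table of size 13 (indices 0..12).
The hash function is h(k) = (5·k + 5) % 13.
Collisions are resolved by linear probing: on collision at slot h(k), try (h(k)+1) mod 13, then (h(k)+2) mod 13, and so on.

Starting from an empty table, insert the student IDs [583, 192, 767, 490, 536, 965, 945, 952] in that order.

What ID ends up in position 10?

952

583: h=8 => slot 8
192: h=3 => slot 3
767: h=5 => slot 5
490: h=11 => slot 11
536: h=7 => slot 7
965: h=7, probe 7,8,9 => slot 9
945: h=11, probe 11,12 => slot 12
952: h=7, probe 7,8,9,10 => slot 10
Table: [∅, ∅, ∅, 192, ∅, 767, ∅, 536, 583, 965, 952, 490, 945]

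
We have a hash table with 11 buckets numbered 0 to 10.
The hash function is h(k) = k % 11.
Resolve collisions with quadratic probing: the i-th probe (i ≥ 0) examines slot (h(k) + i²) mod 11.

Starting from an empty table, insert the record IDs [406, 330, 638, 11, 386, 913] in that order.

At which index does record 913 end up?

406: h=10 -> slot 10
330: h=0 -> slot 0
638: h=0, probe 0,1 -> slot 1
11: h=0, probe 0,1,4 -> slot 4
386: h=1, probe 1,2 -> slot 2
913: h=0, probe 0,1,4,9 -> slot 9
Table: [330, 638, 386, ∅, 11, ∅, ∅, ∅, ∅, 913, 406]

9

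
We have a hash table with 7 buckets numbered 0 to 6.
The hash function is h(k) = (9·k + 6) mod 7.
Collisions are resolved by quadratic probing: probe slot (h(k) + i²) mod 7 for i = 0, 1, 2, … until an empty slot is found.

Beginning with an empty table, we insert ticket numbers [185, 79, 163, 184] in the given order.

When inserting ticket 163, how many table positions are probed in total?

185: h=5 → slot 5
79: h=3 → slot 3
163: h=3, probe 3,4 → slot 4
184: h=3, probe 3,4,0 → slot 0
Table: [184, -, -, 79, 163, 185, -]

2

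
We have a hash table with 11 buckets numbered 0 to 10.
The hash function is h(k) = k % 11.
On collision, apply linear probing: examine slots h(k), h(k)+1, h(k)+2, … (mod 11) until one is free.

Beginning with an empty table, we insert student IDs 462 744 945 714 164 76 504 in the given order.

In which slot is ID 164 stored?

Insert 462: h=0, slot 0 empty => index 0.
Insert 744: h=7, slot 7 empty => index 7.
Insert 945: h=10, slot 10 empty => index 10.
Insert 714: h=10, slots 10,0 occupied => index 1.
Insert 164: h=10, slots 10,0,1 occupied => index 2.
Insert 76: h=10, slots 10,0,1,2 occupied => index 3.
Insert 504: h=9, slot 9 empty => index 9.
Table: [462, 714, 164, 76, —, —, —, 744, —, 504, 945]

2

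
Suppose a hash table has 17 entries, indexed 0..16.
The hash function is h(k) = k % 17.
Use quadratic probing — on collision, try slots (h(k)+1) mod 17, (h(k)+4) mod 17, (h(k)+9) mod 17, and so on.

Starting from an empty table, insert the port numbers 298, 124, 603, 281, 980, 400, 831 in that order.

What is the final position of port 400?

298: h=9 -> slot 9
124: h=5 -> slot 5
603: h=8 -> slot 8
281: h=9, probe 9,10 -> slot 10
980: h=11 -> slot 11
400: h=9, probe 9,10,13 -> slot 13
831: h=15 -> slot 15
Table: [-, -, -, -, -, 124, -, -, 603, 298, 281, 980, -, 400, -, 831, -]

13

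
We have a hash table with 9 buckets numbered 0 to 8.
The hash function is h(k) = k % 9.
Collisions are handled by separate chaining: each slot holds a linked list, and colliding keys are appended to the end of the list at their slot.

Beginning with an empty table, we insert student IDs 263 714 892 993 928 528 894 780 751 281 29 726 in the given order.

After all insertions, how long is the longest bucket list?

3

Insert 263: h=2, bucket 2 empty -> new chain.
Insert 714: h=3, bucket 3 empty -> new chain.
Insert 892: h=1, bucket 1 empty -> new chain.
Insert 993: h=3, bucket 3 nonempty -> append to chain.
Insert 928: h=1, bucket 1 nonempty -> append to chain.
Insert 528: h=6, bucket 6 empty -> new chain.
Insert 894: h=3, bucket 3 nonempty -> append to chain.
Insert 780: h=6, bucket 6 nonempty -> append to chain.
Insert 751: h=4, bucket 4 empty -> new chain.
Insert 281: h=2, bucket 2 nonempty -> append to chain.
Insert 29: h=2, bucket 2 nonempty -> append to chain.
Insert 726: h=6, bucket 6 nonempty -> append to chain.
Final buckets:
0: -
1: 892 -> 928
2: 263 -> 281 -> 29
3: 714 -> 993 -> 894
4: 751
5: -
6: 528 -> 780 -> 726
7: -
8: -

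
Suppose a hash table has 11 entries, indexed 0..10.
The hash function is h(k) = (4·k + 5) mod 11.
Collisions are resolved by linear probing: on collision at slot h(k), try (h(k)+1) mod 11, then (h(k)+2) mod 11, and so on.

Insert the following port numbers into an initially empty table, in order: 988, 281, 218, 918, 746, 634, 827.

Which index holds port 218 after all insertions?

988 hashes to 8; slot 8 is free -> place at 8.
281 hashes to 7; slot 7 is free -> place at 7.
218 hashes to 8; 8 taken -> place at 9.
918 hashes to 3; slot 3 is free -> place at 3.
746 hashes to 8; 8,9 taken -> place at 10.
634 hashes to 0; slot 0 is free -> place at 0.
827 hashes to 2; slot 2 is free -> place at 2.
Table: [634, -, 827, 918, -, -, -, 281, 988, 218, 746]

9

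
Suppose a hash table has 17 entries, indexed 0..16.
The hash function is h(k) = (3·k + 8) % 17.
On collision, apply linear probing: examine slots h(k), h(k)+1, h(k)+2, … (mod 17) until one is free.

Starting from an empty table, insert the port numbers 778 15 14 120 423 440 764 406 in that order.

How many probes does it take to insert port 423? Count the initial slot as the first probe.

2

Insert 778: h=13, slot 13 empty → index 13.
Insert 15: h=2, slot 2 empty → index 2.
Insert 14: h=16, slot 16 empty → index 16.
Insert 120: h=11, slot 11 empty → index 11.
Insert 423: h=2, slot 2 occupied → index 3.
Insert 440: h=2, slots 2,3 occupied → index 4.
Insert 764: h=5, slot 5 empty → index 5.
Insert 406: h=2, slots 2,3,4,5 occupied → index 6.
Table: [∅, ∅, 15, 423, 440, 764, 406, ∅, ∅, ∅, ∅, 120, ∅, 778, ∅, ∅, 14]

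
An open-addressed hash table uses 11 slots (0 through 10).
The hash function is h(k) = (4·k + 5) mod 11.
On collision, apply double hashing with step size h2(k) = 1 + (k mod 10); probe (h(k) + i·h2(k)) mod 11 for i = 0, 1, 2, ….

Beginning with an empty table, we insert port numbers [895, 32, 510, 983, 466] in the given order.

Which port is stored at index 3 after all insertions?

895 hashes to 10; slot 10 is free -> place at 10.
32 hashes to 1; slot 1 is free -> place at 1.
510 hashes to 10, h2=1; 10 taken -> place at 0.
983 hashes to 10, h2=4; 10 taken -> place at 3.
466 hashes to 10, h2=7; 10 taken -> place at 6.
Table: [510, 32, ., 983, ., ., 466, ., ., ., 895]

983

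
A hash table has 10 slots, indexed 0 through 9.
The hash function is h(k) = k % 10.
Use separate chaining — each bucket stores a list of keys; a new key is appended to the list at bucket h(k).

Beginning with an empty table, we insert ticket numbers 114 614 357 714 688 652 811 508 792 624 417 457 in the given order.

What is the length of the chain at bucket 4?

4

Insert 114: h=4, bucket 4 empty -> new chain.
Insert 614: h=4, bucket 4 nonempty -> append to chain.
Insert 357: h=7, bucket 7 empty -> new chain.
Insert 714: h=4, bucket 4 nonempty -> append to chain.
Insert 688: h=8, bucket 8 empty -> new chain.
Insert 652: h=2, bucket 2 empty -> new chain.
Insert 811: h=1, bucket 1 empty -> new chain.
Insert 508: h=8, bucket 8 nonempty -> append to chain.
Insert 792: h=2, bucket 2 nonempty -> append to chain.
Insert 624: h=4, bucket 4 nonempty -> append to chain.
Insert 417: h=7, bucket 7 nonempty -> append to chain.
Insert 457: h=7, bucket 7 nonempty -> append to chain.
Final buckets:
0: .
1: 811
2: 652 -> 792
3: .
4: 114 -> 614 -> 714 -> 624
5: .
6: .
7: 357 -> 417 -> 457
8: 688 -> 508
9: .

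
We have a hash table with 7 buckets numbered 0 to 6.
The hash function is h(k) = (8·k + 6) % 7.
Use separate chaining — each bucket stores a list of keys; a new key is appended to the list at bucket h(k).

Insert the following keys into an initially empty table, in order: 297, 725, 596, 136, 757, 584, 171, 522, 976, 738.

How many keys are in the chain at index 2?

297 → bucket 2
725 → bucket 3
596 → bucket 0
136 → bucket 2 (collision)
757 → bucket 0 (collision)
584 → bucket 2 (collision)
171 → bucket 2 (collision)
522 → bucket 3 (collision)
976 → bucket 2 (collision)
738 → bucket 2 (collision)
Final buckets:
0: 596 -> 757
1: -
2: 297 -> 136 -> 584 -> 171 -> 976 -> 738
3: 725 -> 522
4: -
5: -
6: -

6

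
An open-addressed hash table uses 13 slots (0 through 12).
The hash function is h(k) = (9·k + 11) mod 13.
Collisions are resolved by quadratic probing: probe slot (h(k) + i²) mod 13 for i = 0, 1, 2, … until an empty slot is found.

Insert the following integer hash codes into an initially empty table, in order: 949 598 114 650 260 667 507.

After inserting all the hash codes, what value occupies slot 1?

Insert 949: h=11, slot 11 empty => index 11.
Insert 598: h=11, slot 11 occupied => index 12.
Insert 114: h=10, slot 10 empty => index 10.
Insert 650: h=11, slots 11,12 occupied => index 2.
Insert 260: h=11, slots 11,12,2 occupied => index 7.
Insert 667: h=8, slot 8 empty => index 8.
Insert 507: h=11, slots 11,12,2,7 occupied => index 1.
Table: [., 507, 650, ., ., ., ., 260, 667, ., 114, 949, 598]

507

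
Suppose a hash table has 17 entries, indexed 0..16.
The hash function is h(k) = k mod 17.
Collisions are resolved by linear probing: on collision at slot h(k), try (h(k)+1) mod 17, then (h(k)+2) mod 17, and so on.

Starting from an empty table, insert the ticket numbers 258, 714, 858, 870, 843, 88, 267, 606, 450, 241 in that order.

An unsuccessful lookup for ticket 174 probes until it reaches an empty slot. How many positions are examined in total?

258: h=3 → slot 3
714: h=0 → slot 0
858: h=8 → slot 8
870: h=3, probe 3,4 → slot 4
843: h=10 → slot 10
88: h=3, probe 3,4,5 → slot 5
267: h=12 → slot 12
606: h=11 → slot 11
450: h=8, probe 8,9 → slot 9
241: h=3, probe 3,4,5,6 → slot 6
Table: [714, ∅, ∅, 258, 870, 88, 241, ∅, 858, 450, 843, 606, 267, ∅, ∅, ∅, ∅]
Lookup 174: h=4, probe 4,5,6,7 → slot 7 empty, not found.

4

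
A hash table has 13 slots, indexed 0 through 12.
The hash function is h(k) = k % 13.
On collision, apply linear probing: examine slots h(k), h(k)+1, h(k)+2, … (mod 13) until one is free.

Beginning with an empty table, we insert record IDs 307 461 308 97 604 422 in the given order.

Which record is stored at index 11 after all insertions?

422

307: h=8 => slot 8
461: h=6 => slot 6
308: h=9 => slot 9
97: h=6, probe 6,7 => slot 7
604: h=6, probe 6,7,8,9,10 => slot 10
422: h=6, probe 6,7,8,9,10,11 => slot 11
Table: [_, _, _, _, _, _, 461, 97, 307, 308, 604, 422, _]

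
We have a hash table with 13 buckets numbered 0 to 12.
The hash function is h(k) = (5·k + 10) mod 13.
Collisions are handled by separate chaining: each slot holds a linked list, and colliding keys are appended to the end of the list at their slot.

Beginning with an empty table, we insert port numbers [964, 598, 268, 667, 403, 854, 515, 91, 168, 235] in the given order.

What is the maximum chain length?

3

Insert 964: h=7, bucket 7 empty -> new chain.
Insert 598: h=10, bucket 10 empty -> new chain.
Insert 268: h=11, bucket 11 empty -> new chain.
Insert 667: h=4, bucket 4 empty -> new chain.
Insert 403: h=10, bucket 10 nonempty -> append to chain.
Insert 854: h=3, bucket 3 empty -> new chain.
Insert 515: h=11, bucket 11 nonempty -> append to chain.
Insert 91: h=10, bucket 10 nonempty -> append to chain.
Insert 168: h=5, bucket 5 empty -> new chain.
Insert 235: h=2, bucket 2 empty -> new chain.
Final buckets:
0: —
1: —
2: 235
3: 854
4: 667
5: 168
6: —
7: 964
8: —
9: —
10: 598 -> 403 -> 91
11: 268 -> 515
12: —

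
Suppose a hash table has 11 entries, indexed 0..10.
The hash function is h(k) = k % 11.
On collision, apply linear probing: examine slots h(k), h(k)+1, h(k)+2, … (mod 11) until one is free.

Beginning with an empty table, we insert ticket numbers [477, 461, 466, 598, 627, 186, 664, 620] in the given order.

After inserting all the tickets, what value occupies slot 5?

466

477: h=4 → slot 4
461: h=10 → slot 10
466: h=4, probe 4,5 → slot 5
598: h=4, probe 4,5,6 → slot 6
627: h=0 → slot 0
186: h=10, probe 10,0,1 → slot 1
664: h=4, probe 4,5,6,7 → slot 7
620: h=4, probe 4,5,6,7,8 → slot 8
Table: [627, 186, -, -, 477, 466, 598, 664, 620, -, 461]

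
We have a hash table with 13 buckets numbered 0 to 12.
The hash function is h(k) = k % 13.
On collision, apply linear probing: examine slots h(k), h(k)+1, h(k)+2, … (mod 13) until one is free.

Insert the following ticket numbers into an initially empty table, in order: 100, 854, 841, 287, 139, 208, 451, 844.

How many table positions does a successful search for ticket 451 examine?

100 hashes to 9; slot 9 is free => place at 9.
854 hashes to 9; 9 taken => place at 10.
841 hashes to 9; 9,10 taken => place at 11.
287 hashes to 1; slot 1 is free => place at 1.
139 hashes to 9; 9,10,11 taken => place at 12.
208 hashes to 0; slot 0 is free => place at 0.
451 hashes to 9; 9,10,11,12,0,1 taken => place at 2.
844 hashes to 12; 12,0,1,2 taken => place at 3.
Table: [208, 287, 451, 844, _, _, _, _, _, 100, 854, 841, 139]
Lookup 451: h=9, probe 9,10,11,12,0,1,2 → found at 2.

7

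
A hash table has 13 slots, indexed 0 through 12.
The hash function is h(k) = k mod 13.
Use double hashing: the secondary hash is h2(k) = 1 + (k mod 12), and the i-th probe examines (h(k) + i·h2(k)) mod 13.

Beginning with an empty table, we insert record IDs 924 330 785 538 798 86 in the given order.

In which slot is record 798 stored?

12

924: h=1 -> slot 1
330: h=5 -> slot 5
785: h=5, h2=6, probe 5,11 -> slot 11
538: h=5, h2=11, probe 5,3 -> slot 3
798: h=5, h2=7, probe 5,12 -> slot 12
86: h=8 -> slot 8
Table: [—, 924, —, 538, —, 330, —, —, 86, —, —, 785, 798]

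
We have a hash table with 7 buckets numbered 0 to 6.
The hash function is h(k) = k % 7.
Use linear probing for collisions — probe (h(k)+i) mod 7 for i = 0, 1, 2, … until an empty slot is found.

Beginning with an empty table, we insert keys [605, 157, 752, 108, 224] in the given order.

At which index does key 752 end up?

605: h=3 → slot 3
157: h=3, probe 3,4 → slot 4
752: h=3, probe 3,4,5 → slot 5
108: h=3, probe 3,4,5,6 → slot 6
224: h=0 → slot 0
Table: [224, _, _, 605, 157, 752, 108]

5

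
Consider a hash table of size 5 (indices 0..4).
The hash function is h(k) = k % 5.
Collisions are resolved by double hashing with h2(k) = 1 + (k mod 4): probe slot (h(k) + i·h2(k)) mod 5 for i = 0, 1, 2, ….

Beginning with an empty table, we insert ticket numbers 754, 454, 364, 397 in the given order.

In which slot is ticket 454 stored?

Insert 754: h=4, slot 4 empty -> index 4.
Insert 454: h=4, h2=3, slot 4 occupied -> index 2.
Insert 364: h=4, h2=1, slot 4 occupied -> index 0.
Insert 397: h=2, h2=2, slots 2,4 occupied -> index 1.
Table: [364, 397, 454, ∅, 754]

2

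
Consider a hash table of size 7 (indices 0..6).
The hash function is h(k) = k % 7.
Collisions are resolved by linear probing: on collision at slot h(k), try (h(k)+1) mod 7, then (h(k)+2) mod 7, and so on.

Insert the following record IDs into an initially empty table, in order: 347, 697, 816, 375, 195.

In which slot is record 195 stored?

347 hashes to 4; slot 4 is free → place at 4.
697 hashes to 4; 4 taken → place at 5.
816 hashes to 4; 4,5 taken → place at 6.
375 hashes to 4; 4,5,6 taken → place at 0.
195 hashes to 6; 6,0 taken → place at 1.
Table: [375, 195, -, -, 347, 697, 816]

1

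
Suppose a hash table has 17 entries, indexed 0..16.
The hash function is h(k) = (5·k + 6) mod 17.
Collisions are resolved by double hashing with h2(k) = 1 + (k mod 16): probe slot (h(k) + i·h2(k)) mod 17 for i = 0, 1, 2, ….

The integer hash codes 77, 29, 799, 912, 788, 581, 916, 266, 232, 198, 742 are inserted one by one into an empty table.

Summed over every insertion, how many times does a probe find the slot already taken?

Insert 77: h=0, slot 0 empty -> index 0.
Insert 29: h=15, slot 15 empty -> index 15.
Insert 799: h=6, slot 6 empty -> index 6.
Insert 912: h=10, slot 10 empty -> index 10.
Insert 788: h=2, slot 2 empty -> index 2.
Insert 581: h=4, slot 4 empty -> index 4.
Insert 916: h=13, slot 13 empty -> index 13.
Insert 266: h=10, h2=11, slots 10,4,15 occupied -> index 9.
Insert 232: h=10, h2=9, slots 10,2 occupied -> index 11.
Insert 198: h=10, h2=7, slots 10,0 occupied -> index 7.
Insert 742: h=10, h2=7, slots 10,0,7 occupied -> index 14.
Table: [77, _, 788, _, 581, _, 799, 198, _, 266, 912, 232, _, 916, 742, 29, _]

10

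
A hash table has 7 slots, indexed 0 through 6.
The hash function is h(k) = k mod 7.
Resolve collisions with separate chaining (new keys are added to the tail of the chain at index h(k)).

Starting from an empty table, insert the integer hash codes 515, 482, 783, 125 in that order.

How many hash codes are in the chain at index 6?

3

Insert 515: h=4, bucket 4 empty -> new chain.
Insert 482: h=6, bucket 6 empty -> new chain.
Insert 783: h=6, bucket 6 nonempty -> append to chain.
Insert 125: h=6, bucket 6 nonempty -> append to chain.
Final buckets:
0: ∅
1: ∅
2: ∅
3: ∅
4: 515
5: ∅
6: 482 -> 783 -> 125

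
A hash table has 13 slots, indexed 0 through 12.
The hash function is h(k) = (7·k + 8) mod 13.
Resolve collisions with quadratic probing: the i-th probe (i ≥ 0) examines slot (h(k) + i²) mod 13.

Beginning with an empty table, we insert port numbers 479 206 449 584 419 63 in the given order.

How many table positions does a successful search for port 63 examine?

Insert 479: h=7, slot 7 empty => index 7.
Insert 206: h=7, slot 7 occupied => index 8.
Insert 449: h=5, slot 5 empty => index 5.
Insert 584: h=1, slot 1 empty => index 1.
Insert 419: h=3, slot 3 empty => index 3.
Insert 63: h=7, slots 7,8 occupied => index 11.
Table: [∅, 584, ∅, 419, ∅, 449, ∅, 479, 206, ∅, ∅, 63, ∅]
Lookup 63: h=7, probe 7,8,11 → found at 11.

3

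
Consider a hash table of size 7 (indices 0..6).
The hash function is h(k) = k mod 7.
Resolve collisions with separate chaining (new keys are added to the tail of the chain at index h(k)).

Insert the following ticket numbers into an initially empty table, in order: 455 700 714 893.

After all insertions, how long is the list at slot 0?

455 -> bucket 0
700 -> bucket 0 (collision)
714 -> bucket 0 (collision)
893 -> bucket 4
Final buckets:
0: 455 -> 700 -> 714
1: ∅
2: ∅
3: ∅
4: 893
5: ∅
6: ∅

3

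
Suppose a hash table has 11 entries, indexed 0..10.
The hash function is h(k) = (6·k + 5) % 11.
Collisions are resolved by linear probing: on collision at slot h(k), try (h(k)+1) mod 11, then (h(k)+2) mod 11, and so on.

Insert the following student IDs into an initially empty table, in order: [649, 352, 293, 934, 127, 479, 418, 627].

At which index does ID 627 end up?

0

Insert 649: h=5, slot 5 empty => index 5.
Insert 352: h=5, slot 5 occupied => index 6.
Insert 293: h=3, slot 3 empty => index 3.
Insert 934: h=10, slot 10 empty => index 10.
Insert 127: h=8, slot 8 empty => index 8.
Insert 479: h=8, slot 8 occupied => index 9.
Insert 418: h=5, slots 5,6 occupied => index 7.
Insert 627: h=5, slots 5,6,7,8,9,10 occupied => index 0.
Table: [627, —, —, 293, —, 649, 352, 418, 127, 479, 934]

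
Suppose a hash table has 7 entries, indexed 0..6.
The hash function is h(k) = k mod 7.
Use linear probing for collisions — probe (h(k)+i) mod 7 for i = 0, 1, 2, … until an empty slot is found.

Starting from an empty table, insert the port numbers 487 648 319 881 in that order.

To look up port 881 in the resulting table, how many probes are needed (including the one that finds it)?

487: h=4 -> slot 4
648: h=4, probe 4,5 -> slot 5
319: h=4, probe 4,5,6 -> slot 6
881: h=6, probe 6,0 -> slot 0
Table: [881, _, _, _, 487, 648, 319]
Lookup 881: h=6, probe 6,0 → found at 0.

2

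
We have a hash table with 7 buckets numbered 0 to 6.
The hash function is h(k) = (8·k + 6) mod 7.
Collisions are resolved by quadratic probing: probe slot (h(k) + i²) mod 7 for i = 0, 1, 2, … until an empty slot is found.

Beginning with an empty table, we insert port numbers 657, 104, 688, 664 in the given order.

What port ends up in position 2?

664

657 hashes to 5; slot 5 is free => place at 5.
104 hashes to 5; 5 taken => place at 6.
688 hashes to 1; slot 1 is free => place at 1.
664 hashes to 5; 5,6 taken => place at 2.
Table: [-, 688, 664, -, -, 657, 104]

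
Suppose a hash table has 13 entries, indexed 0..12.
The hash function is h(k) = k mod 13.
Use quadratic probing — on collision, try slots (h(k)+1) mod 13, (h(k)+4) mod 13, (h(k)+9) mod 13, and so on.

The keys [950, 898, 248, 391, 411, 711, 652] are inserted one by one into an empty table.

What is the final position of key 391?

10

950: h=1 => slot 1
898: h=1, probe 1,2 => slot 2
248: h=1, probe 1,2,5 => slot 5
391: h=1, probe 1,2,5,10 => slot 10
411: h=8 => slot 8
711: h=9 => slot 9
652: h=2, probe 2,3 => slot 3
Table: [_, 950, 898, 652, _, 248, _, _, 411, 711, 391, _, _]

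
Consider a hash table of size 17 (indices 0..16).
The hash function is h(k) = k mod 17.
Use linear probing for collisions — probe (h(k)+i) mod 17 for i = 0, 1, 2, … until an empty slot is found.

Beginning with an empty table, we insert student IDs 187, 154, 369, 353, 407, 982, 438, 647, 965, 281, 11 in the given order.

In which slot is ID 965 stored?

Insert 187: h=0, slot 0 empty -> index 0.
Insert 154: h=1, slot 1 empty -> index 1.
Insert 369: h=12, slot 12 empty -> index 12.
Insert 353: h=13, slot 13 empty -> index 13.
Insert 407: h=16, slot 16 empty -> index 16.
Insert 982: h=13, slot 13 occupied -> index 14.
Insert 438: h=13, slots 13,14 occupied -> index 15.
Insert 647: h=1, slot 1 occupied -> index 2.
Insert 965: h=13, slots 13,14,15,16,0,1,2 occupied -> index 3.
Insert 281: h=9, slot 9 empty -> index 9.
Insert 11: h=11, slot 11 empty -> index 11.
Table: [187, 154, 647, 965, ., ., ., ., ., 281, ., 11, 369, 353, 982, 438, 407]

3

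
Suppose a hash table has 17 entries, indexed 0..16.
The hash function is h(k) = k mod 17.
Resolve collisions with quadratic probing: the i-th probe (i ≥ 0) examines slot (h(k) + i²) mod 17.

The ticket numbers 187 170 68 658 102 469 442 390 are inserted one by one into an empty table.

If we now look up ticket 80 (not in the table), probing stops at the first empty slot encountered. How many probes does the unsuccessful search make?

187: h=0 -> slot 0
170: h=0, probe 0,1 -> slot 1
68: h=0, probe 0,1,4 -> slot 4
658: h=12 -> slot 12
102: h=0, probe 0,1,4,9 -> slot 9
469: h=10 -> slot 10
442: h=0, probe 0,1,4,9,16 -> slot 16
390: h=16, probe 16,0,3 -> slot 3
Table: [187, 170, ., 390, 68, ., ., ., ., 102, 469, ., 658, ., ., ., 442]
Lookup 80: h=12, probe 12,13 → slot 13 empty, not found.

2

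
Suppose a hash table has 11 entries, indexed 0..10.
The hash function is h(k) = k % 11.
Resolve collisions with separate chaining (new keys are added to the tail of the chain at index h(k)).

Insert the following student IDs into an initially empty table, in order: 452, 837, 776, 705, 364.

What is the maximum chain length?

Insert 452: h=1, bucket 1 empty -> new chain.
Insert 837: h=1, bucket 1 nonempty -> append to chain.
Insert 776: h=6, bucket 6 empty -> new chain.
Insert 705: h=1, bucket 1 nonempty -> append to chain.
Insert 364: h=1, bucket 1 nonempty -> append to chain.
Final buckets:
0: —
1: 452 -> 837 -> 705 -> 364
2: —
3: —
4: —
5: —
6: 776
7: —
8: —
9: —
10: —

4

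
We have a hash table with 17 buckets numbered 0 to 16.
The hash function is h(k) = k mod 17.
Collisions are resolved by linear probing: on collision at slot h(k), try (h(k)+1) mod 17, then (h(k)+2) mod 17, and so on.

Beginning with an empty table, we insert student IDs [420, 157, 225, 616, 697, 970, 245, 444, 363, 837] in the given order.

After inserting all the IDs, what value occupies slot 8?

363

Insert 420: h=12, slot 12 empty → index 12.
Insert 157: h=4, slot 4 empty → index 4.
Insert 225: h=4, slot 4 occupied → index 5.
Insert 616: h=4, slots 4,5 occupied → index 6.
Insert 697: h=0, slot 0 empty → index 0.
Insert 970: h=1, slot 1 empty → index 1.
Insert 245: h=7, slot 7 empty → index 7.
Insert 444: h=2, slot 2 empty → index 2.
Insert 363: h=6, slots 6,7 occupied → index 8.
Insert 837: h=4, slots 4,5,6,7,8 occupied → index 9.
Table: [697, 970, 444, ., 157, 225, 616, 245, 363, 837, ., ., 420, ., ., ., .]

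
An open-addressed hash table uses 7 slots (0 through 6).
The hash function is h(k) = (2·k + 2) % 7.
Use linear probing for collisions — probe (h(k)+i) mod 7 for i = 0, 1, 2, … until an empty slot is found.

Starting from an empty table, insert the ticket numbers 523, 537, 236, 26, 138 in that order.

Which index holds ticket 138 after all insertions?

2

Insert 523: h=5, slot 5 empty -> index 5.
Insert 537: h=5, slot 5 occupied -> index 6.
Insert 236: h=5, slots 5,6 occupied -> index 0.
Insert 26: h=5, slots 5,6,0 occupied -> index 1.
Insert 138: h=5, slots 5,6,0,1 occupied -> index 2.
Table: [236, 26, 138, _, _, 523, 537]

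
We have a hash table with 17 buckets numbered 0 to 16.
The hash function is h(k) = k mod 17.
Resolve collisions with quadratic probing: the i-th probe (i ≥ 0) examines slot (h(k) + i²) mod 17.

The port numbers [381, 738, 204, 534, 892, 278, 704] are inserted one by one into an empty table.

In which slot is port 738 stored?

8

381: h=7 -> slot 7
738: h=7, probe 7,8 -> slot 8
204: h=0 -> slot 0
534: h=7, probe 7,8,11 -> slot 11
892: h=8, probe 8,9 -> slot 9
278: h=6 -> slot 6
704: h=7, probe 7,8,11,16 -> slot 16
Table: [204, -, -, -, -, -, 278, 381, 738, 892, -, 534, -, -, -, -, 704]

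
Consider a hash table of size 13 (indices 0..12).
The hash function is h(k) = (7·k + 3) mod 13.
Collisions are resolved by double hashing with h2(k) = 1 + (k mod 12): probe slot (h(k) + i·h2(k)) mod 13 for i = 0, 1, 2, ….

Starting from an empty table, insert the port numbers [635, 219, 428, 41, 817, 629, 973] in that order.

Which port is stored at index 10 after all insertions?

Insert 635: h=2, slot 2 empty -> index 2.
Insert 219: h=2, h2=4, slot 2 occupied -> index 6.
Insert 428: h=9, slot 9 empty -> index 9.
Insert 41: h=4, slot 4 empty -> index 4.
Insert 817: h=2, h2=2, slots 2,4,6 occupied -> index 8.
Insert 629: h=12, slot 12 empty -> index 12.
Insert 973: h=2, h2=2, slots 2,4,6,8 occupied -> index 10.
Table: [_, _, 635, _, 41, _, 219, _, 817, 428, 973, _, 629]

973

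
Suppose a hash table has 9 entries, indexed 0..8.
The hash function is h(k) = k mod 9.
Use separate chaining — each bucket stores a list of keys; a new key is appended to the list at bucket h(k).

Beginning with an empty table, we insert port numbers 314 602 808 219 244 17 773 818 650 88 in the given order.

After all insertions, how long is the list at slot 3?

Insert 314: h=8, bucket 8 empty -> new chain.
Insert 602: h=8, bucket 8 nonempty -> append to chain.
Insert 808: h=7, bucket 7 empty -> new chain.
Insert 219: h=3, bucket 3 empty -> new chain.
Insert 244: h=1, bucket 1 empty -> new chain.
Insert 17: h=8, bucket 8 nonempty -> append to chain.
Insert 773: h=8, bucket 8 nonempty -> append to chain.
Insert 818: h=8, bucket 8 nonempty -> append to chain.
Insert 650: h=2, bucket 2 empty -> new chain.
Insert 88: h=7, bucket 7 nonempty -> append to chain.
Final buckets:
0: _
1: 244
2: 650
3: 219
4: _
5: _
6: _
7: 808 -> 88
8: 314 -> 602 -> 17 -> 773 -> 818

1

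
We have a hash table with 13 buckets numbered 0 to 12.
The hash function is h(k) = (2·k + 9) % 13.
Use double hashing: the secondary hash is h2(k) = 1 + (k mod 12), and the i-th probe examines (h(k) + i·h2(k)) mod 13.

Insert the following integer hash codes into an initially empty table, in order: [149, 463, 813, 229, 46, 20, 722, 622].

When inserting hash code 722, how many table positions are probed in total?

2

149: h=8 -> slot 8
463: h=12 -> slot 12
813: h=10 -> slot 10
229: h=12, h2=2, probe 12,1 -> slot 1
46: h=10, h2=11, probe 10,8,6 -> slot 6
20: h=10, h2=9, probe 10,6,2 -> slot 2
722: h=10, h2=3, probe 10,0 -> slot 0
622: h=5 -> slot 5
Table: [722, 229, 20, ∅, ∅, 622, 46, ∅, 149, ∅, 813, ∅, 463]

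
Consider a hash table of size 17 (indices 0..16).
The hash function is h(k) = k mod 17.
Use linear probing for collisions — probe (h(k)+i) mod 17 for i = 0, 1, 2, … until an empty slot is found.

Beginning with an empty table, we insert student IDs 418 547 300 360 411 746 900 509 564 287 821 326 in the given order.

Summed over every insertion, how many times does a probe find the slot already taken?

17

Insert 418: h=10, slot 10 empty -> index 10.
Insert 547: h=3, slot 3 empty -> index 3.
Insert 300: h=11, slot 11 empty -> index 11.
Insert 360: h=3, slot 3 occupied -> index 4.
Insert 411: h=3, slots 3,4 occupied -> index 5.
Insert 746: h=15, slot 15 empty -> index 15.
Insert 900: h=16, slot 16 empty -> index 16.
Insert 509: h=16, slot 16 occupied -> index 0.
Insert 564: h=3, slots 3,4,5 occupied -> index 6.
Insert 287: h=15, slots 15,16,0 occupied -> index 1.
Insert 821: h=5, slots 5,6 occupied -> index 7.
Insert 326: h=3, slots 3,4,5,6,7 occupied -> index 8.
Table: [509, 287, —, 547, 360, 411, 564, 821, 326, —, 418, 300, —, —, —, 746, 900]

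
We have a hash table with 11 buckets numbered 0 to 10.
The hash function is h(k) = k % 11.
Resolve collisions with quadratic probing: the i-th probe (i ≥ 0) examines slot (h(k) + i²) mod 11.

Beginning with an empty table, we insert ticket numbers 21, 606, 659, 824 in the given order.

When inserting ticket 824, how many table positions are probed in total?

Insert 21: h=10, slot 10 empty → index 10.
Insert 606: h=1, slot 1 empty → index 1.
Insert 659: h=10, slot 10 occupied → index 0.
Insert 824: h=10, slots 10,0 occupied → index 3.
Table: [659, 606, ∅, 824, ∅, ∅, ∅, ∅, ∅, ∅, 21]

3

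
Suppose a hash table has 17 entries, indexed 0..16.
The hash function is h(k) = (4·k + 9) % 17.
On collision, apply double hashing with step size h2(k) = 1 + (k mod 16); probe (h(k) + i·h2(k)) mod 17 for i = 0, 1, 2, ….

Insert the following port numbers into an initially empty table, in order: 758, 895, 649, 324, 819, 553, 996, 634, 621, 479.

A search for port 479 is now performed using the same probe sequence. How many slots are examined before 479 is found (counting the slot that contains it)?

758: h=15 -> slot 15
895: h=2 -> slot 2
649: h=4 -> slot 4
324: h=13 -> slot 13
819: h=4, h2=4, probe 4,8 -> slot 8
553: h=11 -> slot 11
996: h=15, h2=5, probe 15,3 -> slot 3
634: h=12 -> slot 12
621: h=11, h2=14, probe 11,8,5 -> slot 5
479: h=4, h2=16, probe 4,3,2,1 -> slot 1
Table: [_, 479, 895, 996, 649, 621, _, _, 819, _, _, 553, 634, 324, _, 758, _]
Lookup 479: h=4, h2=16, probe 4,3,2,1 → found at 1.

4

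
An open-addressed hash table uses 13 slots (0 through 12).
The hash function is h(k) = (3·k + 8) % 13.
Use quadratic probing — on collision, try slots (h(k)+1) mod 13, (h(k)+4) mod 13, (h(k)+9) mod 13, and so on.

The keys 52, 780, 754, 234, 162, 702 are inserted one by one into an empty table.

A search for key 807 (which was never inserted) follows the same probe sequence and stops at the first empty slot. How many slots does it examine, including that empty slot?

Insert 52: h=8, slot 8 empty -> index 8.
Insert 780: h=8, slot 8 occupied -> index 9.
Insert 754: h=8, slots 8,9 occupied -> index 12.
Insert 234: h=8, slots 8,9,12 occupied -> index 4.
Insert 162: h=0, slot 0 empty -> index 0.
Insert 702: h=8, slots 8,9,12,4 occupied -> index 11.
Table: [162, -, -, -, 234, -, -, -, 52, 780, -, 702, 754]
Lookup 807: h=11, probe 11,12,2 → slot 2 empty, not found.

3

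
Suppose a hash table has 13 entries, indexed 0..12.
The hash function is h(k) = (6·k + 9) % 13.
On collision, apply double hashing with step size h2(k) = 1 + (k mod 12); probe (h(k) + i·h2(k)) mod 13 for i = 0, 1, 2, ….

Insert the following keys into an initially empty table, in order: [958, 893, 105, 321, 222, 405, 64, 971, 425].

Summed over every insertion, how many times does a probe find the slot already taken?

12

958: h=11 -> slot 11
893: h=11, h2=6, probe 11,4 -> slot 4
105: h=2 -> slot 2
321: h=11, h2=10, probe 11,8 -> slot 8
222: h=2, h2=7, probe 2,9 -> slot 9
405: h=8, h2=10, probe 8,5 -> slot 5
64: h=3 -> slot 3
971: h=11, h2=12, probe 11,10 -> slot 10
425: h=11, h2=6, probe 11,4,10,3,9,2,8,1 -> slot 1
Table: [_, 425, 105, 64, 893, 405, _, _, 321, 222, 971, 958, _]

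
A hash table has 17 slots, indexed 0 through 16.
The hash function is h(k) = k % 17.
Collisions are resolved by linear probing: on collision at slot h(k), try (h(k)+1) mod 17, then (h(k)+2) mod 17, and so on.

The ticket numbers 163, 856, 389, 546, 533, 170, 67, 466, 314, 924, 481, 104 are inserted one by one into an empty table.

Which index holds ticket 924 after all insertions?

163: h=10 => slot 10
856: h=6 => slot 6
389: h=15 => slot 15
546: h=2 => slot 2
533: h=6, probe 6,7 => slot 7
170: h=0 => slot 0
67: h=16 => slot 16
466: h=7, probe 7,8 => slot 8
314: h=8, probe 8,9 => slot 9
924: h=6, probe 6,7,8,9,10,11 => slot 11
481: h=5 => slot 5
104: h=2, probe 2,3 => slot 3
Table: [170, _, 546, 104, _, 481, 856, 533, 466, 314, 163, 924, _, _, _, 389, 67]

11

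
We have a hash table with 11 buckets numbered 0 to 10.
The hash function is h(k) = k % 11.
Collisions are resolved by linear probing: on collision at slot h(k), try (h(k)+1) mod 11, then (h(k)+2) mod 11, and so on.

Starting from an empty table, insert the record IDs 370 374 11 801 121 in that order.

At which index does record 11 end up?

370 hashes to 7; slot 7 is free → place at 7.
374 hashes to 0; slot 0 is free → place at 0.
11 hashes to 0; 0 taken → place at 1.
801 hashes to 9; slot 9 is free → place at 9.
121 hashes to 0; 0,1 taken → place at 2.
Table: [374, 11, 121, _, _, _, _, 370, _, 801, _]

1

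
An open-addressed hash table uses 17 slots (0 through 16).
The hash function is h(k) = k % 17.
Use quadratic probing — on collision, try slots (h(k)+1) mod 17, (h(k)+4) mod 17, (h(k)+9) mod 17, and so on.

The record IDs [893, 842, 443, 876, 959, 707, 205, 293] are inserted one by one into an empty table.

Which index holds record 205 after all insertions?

2

893 hashes to 9; slot 9 is free → place at 9.
842 hashes to 9; 9 taken → place at 10.
443 hashes to 1; slot 1 is free → place at 1.
876 hashes to 9; 9,10 taken → place at 13.
959 hashes to 7; slot 7 is free → place at 7.
707 hashes to 10; 10 taken → place at 11.
205 hashes to 1; 1 taken → place at 2.
293 hashes to 4; slot 4 is free → place at 4.
Table: [-, 443, 205, -, 293, -, -, 959, -, 893, 842, 707, -, 876, -, -, -]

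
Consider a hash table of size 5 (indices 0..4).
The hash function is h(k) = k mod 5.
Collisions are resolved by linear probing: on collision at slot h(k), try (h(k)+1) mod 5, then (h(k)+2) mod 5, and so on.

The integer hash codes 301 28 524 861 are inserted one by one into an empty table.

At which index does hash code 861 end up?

2

301 hashes to 1; slot 1 is free => place at 1.
28 hashes to 3; slot 3 is free => place at 3.
524 hashes to 4; slot 4 is free => place at 4.
861 hashes to 1; 1 taken => place at 2.
Table: [—, 301, 861, 28, 524]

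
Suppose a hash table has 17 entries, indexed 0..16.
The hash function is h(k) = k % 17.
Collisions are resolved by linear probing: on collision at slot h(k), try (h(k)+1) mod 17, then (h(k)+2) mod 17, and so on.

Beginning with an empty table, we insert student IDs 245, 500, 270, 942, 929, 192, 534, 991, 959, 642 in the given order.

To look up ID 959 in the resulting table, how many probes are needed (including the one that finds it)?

245 hashes to 7; slot 7 is free → place at 7.
500 hashes to 7; 7 taken → place at 8.
270 hashes to 15; slot 15 is free → place at 15.
942 hashes to 7; 7,8 taken → place at 9.
929 hashes to 11; slot 11 is free → place at 11.
192 hashes to 5; slot 5 is free → place at 5.
534 hashes to 7; 7,8,9 taken → place at 10.
991 hashes to 5; 5 taken → place at 6.
959 hashes to 7; 7,8,9,10,11 taken → place at 12.
642 hashes to 13; slot 13 is free → place at 13.
Table: [—, —, —, —, —, 192, 991, 245, 500, 942, 534, 929, 959, 642, —, 270, —]
Lookup 959: h=7, probe 7,8,9,10,11,12 → found at 12.

6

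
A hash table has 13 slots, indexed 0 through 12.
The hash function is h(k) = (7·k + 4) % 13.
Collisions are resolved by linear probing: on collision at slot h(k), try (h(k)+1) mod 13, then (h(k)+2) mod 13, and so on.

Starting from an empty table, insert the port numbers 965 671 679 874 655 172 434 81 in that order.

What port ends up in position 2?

965: h=12 -> slot 12
671: h=8 -> slot 8
679: h=12, probe 12,0 -> slot 0
874: h=12, probe 12,0,1 -> slot 1
655: h=0, probe 0,1,2 -> slot 2
172: h=12, probe 12,0,1,2,3 -> slot 3
434: h=0, probe 0,1,2,3,4 -> slot 4
81: h=12, probe 12,0,1,2,3,4,5 -> slot 5
Table: [679, 874, 655, 172, 434, 81, ., ., 671, ., ., ., 965]

655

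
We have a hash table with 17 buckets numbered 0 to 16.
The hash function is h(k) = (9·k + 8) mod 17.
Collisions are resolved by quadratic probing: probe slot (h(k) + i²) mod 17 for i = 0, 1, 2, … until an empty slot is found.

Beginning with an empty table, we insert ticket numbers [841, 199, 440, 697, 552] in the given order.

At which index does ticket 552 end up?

Insert 841: h=12, slot 12 empty => index 12.
Insert 199: h=14, slot 14 empty => index 14.
Insert 440: h=7, slot 7 empty => index 7.
Insert 697: h=8, slot 8 empty => index 8.
Insert 552: h=12, slot 12 occupied => index 13.
Table: [∅, ∅, ∅, ∅, ∅, ∅, ∅, 440, 697, ∅, ∅, ∅, 841, 552, 199, ∅, ∅]

13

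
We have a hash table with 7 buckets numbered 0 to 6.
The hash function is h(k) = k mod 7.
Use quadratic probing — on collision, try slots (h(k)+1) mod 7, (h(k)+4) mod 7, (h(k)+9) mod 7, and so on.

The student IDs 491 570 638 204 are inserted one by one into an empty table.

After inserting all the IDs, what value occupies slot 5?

491 hashes to 1; slot 1 is free → place at 1.
570 hashes to 3; slot 3 is free → place at 3.
638 hashes to 1; 1 taken → place at 2.
204 hashes to 1; 1,2 taken → place at 5.
Table: [-, 491, 638, 570, -, 204, -]

204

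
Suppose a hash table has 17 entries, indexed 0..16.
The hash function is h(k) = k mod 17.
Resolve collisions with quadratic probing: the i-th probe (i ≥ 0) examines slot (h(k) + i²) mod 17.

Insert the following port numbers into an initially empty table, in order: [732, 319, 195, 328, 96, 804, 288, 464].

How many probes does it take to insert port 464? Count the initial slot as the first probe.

3

732: h=1 → slot 1
319: h=13 → slot 13
195: h=8 → slot 8
328: h=5 → slot 5
96: h=11 → slot 11
804: h=5, probe 5,6 → slot 6
288: h=16 → slot 16
464: h=5, probe 5,6,9 → slot 9
Table: [_, 732, _, _, _, 328, 804, _, 195, 464, _, 96, _, 319, _, _, 288]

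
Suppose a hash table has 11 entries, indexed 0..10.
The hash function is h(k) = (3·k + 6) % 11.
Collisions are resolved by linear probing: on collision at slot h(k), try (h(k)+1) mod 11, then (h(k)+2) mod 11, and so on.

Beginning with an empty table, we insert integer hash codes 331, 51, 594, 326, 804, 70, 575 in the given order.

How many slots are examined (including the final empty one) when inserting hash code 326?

331: h=9 → slot 9
51: h=5 → slot 5
594: h=6 → slot 6
326: h=5, probe 5,6,7 → slot 7
804: h=9, probe 9,10 → slot 10
70: h=7, probe 7,8 → slot 8
575: h=4 → slot 4
Table: [-, -, -, -, 575, 51, 594, 326, 70, 331, 804]

3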